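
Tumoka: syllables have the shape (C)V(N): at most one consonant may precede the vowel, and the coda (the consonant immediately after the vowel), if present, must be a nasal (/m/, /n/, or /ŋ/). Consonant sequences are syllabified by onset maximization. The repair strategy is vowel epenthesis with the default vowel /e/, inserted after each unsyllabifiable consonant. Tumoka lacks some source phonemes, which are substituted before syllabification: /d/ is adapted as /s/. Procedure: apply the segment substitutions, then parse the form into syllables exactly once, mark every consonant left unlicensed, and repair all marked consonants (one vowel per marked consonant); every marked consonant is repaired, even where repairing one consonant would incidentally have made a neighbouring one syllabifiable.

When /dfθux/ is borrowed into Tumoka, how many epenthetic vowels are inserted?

After substitution the input is /sfθux/.
The unsyllabifiable consonants are /s/, /f/, /x/; each receives one epenthetic vowel.

3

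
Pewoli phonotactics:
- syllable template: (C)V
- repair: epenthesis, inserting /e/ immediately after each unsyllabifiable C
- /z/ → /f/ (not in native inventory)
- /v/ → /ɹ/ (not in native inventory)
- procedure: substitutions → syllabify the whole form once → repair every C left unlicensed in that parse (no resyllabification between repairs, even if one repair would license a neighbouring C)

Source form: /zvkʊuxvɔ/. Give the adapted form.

feɹekʊuxeɹɔ

Substitution: /z/ → /f/, /v/ → /ɹ/, giving /fɹkʊuxɹɔ/.
Under (C)V, the unsyllabifiable consonants are /f/, /ɹ/, /x/ (no codas are permitted; onsets are limited to one consonant).
Inserting the epenthetic vowel yields /f/ → /fe/, /ɹ/ → /ɹe/, /x/ → /xe/.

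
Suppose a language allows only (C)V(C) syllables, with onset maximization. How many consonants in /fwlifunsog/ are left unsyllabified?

2

Under (C)V(C), the unsyllabifiable consonants are /f/, /w/ (at most one coda consonant is licensed; onsets are limited to one consonant).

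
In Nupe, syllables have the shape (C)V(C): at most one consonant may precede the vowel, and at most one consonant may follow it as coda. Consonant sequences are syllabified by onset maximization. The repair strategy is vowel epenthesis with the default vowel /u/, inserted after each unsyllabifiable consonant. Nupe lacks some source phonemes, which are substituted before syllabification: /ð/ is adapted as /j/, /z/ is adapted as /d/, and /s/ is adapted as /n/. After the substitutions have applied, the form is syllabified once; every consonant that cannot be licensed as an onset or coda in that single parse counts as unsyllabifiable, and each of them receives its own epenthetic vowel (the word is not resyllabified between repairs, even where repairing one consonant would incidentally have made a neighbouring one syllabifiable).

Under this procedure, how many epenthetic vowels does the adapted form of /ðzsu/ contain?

After substitution the input is /jdnu/.
The unsyllabifiable consonants are /j/, /d/; each receives one epenthetic vowel.

2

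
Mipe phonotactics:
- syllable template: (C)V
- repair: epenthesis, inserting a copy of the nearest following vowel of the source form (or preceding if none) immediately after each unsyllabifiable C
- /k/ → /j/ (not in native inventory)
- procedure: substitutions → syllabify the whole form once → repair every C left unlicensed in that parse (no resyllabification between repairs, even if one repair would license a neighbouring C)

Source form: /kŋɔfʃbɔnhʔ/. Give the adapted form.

Substitution: /k/ → /j/, giving /jŋɔfʃbɔnhʔ/.
The consonants /j/, /f/, /ʃ/, /n/, /h/, /ʔ/ cannot be parsed into a legal (C)V syllable (no codas are permitted; onsets are limited to one consonant).
Each unlicensed consonant becomes the onset of a new syllable: /j/ → /jɔ/, /f/ → /fɔ/, /ʃ/ → /ʃɔ/, /n/ → /nɔ/, /h/ → /hɔ/, /ʔ/ → /ʔɔ/.

jɔŋɔfɔʃɔbɔnɔhɔʔɔ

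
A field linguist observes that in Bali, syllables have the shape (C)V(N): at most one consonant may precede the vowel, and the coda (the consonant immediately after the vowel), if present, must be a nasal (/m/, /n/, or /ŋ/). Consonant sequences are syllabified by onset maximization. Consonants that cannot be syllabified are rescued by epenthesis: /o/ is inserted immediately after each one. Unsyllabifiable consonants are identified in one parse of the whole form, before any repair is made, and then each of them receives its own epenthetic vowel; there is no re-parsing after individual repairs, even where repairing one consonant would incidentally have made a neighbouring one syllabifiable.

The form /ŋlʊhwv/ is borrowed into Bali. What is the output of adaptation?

Syllabifying with onset maximization leaves /ŋ/, /h/, /w/, /v/ stranded (only a nasal (/m/, /n/, or /ŋ/) is licensed in coda position; onsets are limited to one consonant).
Epenthesis after each stranded consonant: /ŋ/ → /ŋo/, /h/ → /ho/, /w/ → /wo/, /v/ → /vo/.

ŋolʊhowovo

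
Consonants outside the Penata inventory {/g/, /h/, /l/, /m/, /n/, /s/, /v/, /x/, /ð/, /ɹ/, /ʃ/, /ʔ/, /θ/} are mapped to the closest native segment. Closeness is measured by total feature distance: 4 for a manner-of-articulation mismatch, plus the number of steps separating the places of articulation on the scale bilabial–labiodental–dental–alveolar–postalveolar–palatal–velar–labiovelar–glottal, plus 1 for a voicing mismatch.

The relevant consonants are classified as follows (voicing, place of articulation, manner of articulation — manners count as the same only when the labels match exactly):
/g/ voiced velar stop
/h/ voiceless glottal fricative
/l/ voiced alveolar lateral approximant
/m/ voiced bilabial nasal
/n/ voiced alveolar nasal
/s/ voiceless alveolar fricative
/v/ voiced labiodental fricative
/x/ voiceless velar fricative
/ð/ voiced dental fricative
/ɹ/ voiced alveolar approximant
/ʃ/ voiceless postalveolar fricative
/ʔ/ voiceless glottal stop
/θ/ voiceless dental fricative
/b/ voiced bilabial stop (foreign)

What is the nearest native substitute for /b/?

/m/ is closest: manner differs (stop→nasal, +4), place distance 0 (bilabial→bilabial), same voicing; total 4. Next closest is /v/ at distance 5.

m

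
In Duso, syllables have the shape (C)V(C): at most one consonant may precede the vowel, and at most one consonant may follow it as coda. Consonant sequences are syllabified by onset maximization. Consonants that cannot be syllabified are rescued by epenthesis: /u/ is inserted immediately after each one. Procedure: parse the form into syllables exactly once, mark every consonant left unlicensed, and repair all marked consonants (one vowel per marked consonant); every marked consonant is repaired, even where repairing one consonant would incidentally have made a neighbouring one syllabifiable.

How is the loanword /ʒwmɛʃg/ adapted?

ʒuwumɛʃgu

Under (C)V(C), the unsyllabifiable consonants are /ʒ/, /w/, /g/ (at most one coda consonant is licensed; onsets are limited to one consonant).
Epenthesis after each stranded consonant: /ʒ/ → /ʒu/, /w/ → /wu/, /g/ → /gu/.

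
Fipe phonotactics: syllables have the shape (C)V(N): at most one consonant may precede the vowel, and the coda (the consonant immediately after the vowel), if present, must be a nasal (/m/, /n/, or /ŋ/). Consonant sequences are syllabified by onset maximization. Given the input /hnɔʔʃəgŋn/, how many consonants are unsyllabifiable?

The consonants /h/, /ʔ/, /g/, /ŋ/, /n/ cannot be parsed into a legal (C)V(N) syllable (only a nasal (/m/, /n/, or /ŋ/) is licensed in coda position; onsets are limited to one consonant).

5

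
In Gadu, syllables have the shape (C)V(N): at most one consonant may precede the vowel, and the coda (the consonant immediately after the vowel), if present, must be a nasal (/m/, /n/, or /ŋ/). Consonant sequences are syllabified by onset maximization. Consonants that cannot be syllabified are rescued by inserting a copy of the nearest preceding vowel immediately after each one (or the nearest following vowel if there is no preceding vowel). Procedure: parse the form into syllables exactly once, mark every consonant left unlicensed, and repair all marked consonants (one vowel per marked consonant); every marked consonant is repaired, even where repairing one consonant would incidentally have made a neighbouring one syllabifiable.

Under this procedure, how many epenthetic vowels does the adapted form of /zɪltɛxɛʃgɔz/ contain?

The unsyllabifiable consonants are /l/, /ʃ/, /z/; each receives one epenthetic vowel.

3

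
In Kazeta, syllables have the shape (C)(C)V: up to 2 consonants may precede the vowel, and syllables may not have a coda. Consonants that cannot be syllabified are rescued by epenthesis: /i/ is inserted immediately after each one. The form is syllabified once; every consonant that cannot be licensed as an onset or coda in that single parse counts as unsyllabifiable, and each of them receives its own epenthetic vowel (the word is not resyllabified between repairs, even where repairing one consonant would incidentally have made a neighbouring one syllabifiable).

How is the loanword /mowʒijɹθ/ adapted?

Syllabifying with onset maximization leaves /j/, /ɹ/, /θ/ stranded (no codas are permitted; onsets may contain at most 2 consonants).
Epenthesis after each stranded consonant: /j/ → /ji/, /ɹ/ → /ɹi/, /θ/ → /θi/.

mowʒijiɹiθi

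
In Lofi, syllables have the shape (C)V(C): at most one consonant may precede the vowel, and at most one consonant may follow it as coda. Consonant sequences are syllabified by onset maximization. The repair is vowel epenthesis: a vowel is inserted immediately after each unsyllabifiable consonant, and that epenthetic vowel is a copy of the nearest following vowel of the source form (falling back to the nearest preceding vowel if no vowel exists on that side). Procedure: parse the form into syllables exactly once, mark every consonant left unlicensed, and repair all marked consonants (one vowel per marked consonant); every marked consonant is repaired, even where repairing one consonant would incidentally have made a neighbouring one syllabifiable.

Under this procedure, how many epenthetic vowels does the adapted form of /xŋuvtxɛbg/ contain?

The unsyllabifiable consonants are /x/, /t/, /g/; each receives one epenthetic vowel.

3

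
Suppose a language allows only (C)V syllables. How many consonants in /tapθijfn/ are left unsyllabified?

Syllabifying with onset maximization leaves /p/, /j/, /f/, /n/ stranded (no codas are permitted; onsets are limited to one consonant).

4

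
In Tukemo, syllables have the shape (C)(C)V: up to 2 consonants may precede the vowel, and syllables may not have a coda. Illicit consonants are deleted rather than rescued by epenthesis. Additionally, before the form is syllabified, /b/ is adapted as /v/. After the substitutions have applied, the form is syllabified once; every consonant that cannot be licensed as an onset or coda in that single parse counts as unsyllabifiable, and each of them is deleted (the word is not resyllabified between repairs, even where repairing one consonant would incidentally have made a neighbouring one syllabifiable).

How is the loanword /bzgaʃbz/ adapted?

zga

Substitution: /b/ → /v/, giving /vzgaʃvz/.
The consonants /v/, /ʃ/, /v/, /z/ cannot be parsed into a legal (C)(C)V syllable (no codas are permitted; onsets may contain at most 2 consonants).
Each unlicensed consonant is deleted: /v/, /ʃ/, /v/, /z/.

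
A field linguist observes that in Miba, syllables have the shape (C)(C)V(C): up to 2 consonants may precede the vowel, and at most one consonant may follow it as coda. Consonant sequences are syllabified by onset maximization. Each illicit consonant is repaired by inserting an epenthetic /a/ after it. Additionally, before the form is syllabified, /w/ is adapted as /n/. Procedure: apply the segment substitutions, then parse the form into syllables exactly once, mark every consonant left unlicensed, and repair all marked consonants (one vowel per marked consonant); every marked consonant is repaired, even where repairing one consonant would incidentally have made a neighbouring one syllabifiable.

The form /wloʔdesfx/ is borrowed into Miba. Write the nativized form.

nloʔdesfaxa

Substitution: /w/ → /n/, giving /nloʔdesfx/.
The consonants /f/, /x/ cannot be parsed into a legal (C)(C)V(C) syllable (at most one coda consonant is licensed; onsets may contain at most 2 consonants).
Inserting the epenthetic vowel yields /f/ → /fa/, /x/ → /xa/.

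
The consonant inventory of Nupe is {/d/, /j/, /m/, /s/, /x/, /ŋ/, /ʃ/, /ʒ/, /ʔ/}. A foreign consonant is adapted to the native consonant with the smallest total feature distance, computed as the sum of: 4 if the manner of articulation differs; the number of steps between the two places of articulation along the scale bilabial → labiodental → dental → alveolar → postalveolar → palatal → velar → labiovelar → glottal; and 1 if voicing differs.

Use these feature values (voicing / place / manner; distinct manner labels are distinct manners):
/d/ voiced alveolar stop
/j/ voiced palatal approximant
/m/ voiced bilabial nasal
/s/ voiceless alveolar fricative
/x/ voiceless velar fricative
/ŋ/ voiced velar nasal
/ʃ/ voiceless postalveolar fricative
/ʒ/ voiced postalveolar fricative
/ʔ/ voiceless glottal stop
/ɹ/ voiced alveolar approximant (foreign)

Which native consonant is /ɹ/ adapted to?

j

/j/ is closest: same manner (approximant), place distance 2 (alveolar→palatal), same voicing; total 2. Next closest is /d/ at distance 4.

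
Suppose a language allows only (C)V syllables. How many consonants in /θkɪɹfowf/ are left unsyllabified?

Under (C)V, the unsyllabifiable consonants are /θ/, /ɹ/, /w/, /f/ (no codas are permitted; onsets are limited to one consonant).

4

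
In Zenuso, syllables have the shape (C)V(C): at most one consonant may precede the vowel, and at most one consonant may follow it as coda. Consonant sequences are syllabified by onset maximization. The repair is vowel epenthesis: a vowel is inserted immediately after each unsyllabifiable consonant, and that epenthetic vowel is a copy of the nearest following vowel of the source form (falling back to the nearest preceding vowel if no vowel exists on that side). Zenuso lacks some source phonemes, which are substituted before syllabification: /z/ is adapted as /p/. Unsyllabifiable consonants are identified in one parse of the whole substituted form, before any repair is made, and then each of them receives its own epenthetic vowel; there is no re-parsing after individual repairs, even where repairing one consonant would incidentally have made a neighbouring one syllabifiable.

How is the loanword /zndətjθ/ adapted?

Substitution: /z/ → /p/, giving /pndətjθ/.
The consonants /p/, /n/, /j/, /θ/ cannot be parsed into a legal (C)V(C) syllable (at most one coda consonant is licensed; onsets are limited to one consonant).
Inserting the epenthetic vowel yields /p/ → /pə/, /n/ → /nə/, /j/ → /jə/, /θ/ → /θə/.

pənədətjəθə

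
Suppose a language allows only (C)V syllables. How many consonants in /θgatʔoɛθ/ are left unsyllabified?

The consonants /θ/, /t/, /θ/ cannot be parsed into a legal (C)V syllable (no codas are permitted; onsets are limited to one consonant).

3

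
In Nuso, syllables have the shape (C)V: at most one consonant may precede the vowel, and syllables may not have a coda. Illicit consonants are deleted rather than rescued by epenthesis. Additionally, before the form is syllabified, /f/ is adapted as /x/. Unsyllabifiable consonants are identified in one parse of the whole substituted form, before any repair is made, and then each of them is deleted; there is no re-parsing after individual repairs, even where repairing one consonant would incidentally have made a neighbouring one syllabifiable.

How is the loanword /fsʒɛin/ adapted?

Substitution: /f/ → /x/, giving /xsʒɛin/.
Under (C)V, the unsyllabifiable consonants are /x/, /s/, /n/ (no codas are permitted; onsets are limited to one consonant).
Deletion applies to /x/, /s/, /n/.

ʒɛi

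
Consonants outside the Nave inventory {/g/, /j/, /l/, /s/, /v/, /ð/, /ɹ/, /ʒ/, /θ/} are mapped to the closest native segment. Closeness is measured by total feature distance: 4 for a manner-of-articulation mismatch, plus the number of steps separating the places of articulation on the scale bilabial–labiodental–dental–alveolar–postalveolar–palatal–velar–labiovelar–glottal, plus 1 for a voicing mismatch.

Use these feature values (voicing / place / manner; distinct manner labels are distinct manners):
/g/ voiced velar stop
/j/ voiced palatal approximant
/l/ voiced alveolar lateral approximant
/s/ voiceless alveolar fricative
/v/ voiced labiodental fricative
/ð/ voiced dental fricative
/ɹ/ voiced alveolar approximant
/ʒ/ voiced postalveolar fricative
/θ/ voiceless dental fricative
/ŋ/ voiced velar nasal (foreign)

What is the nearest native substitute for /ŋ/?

/g/ is closest: manner differs (nasal→stop, +4), place distance 0 (velar→velar), same voicing; total 4. Next closest is /j/ at distance 5.

g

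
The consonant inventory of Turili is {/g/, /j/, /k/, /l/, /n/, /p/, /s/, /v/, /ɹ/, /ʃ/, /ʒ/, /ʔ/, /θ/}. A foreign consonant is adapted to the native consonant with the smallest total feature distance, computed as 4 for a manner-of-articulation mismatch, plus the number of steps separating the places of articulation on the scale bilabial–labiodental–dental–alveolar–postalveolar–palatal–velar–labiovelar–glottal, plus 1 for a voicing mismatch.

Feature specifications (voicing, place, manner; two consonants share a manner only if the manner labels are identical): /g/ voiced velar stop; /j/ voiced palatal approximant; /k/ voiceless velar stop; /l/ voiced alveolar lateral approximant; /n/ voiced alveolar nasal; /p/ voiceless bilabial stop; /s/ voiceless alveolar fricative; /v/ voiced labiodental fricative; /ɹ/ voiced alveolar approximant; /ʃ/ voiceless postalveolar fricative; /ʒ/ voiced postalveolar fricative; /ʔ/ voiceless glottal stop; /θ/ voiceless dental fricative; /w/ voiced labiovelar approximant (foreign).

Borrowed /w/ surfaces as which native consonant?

j

/j/ is closest: same manner (approximant), place distance 2 (labiovelar→palatal), same voicing; total 2. Next closest is /ɹ/ at distance 4.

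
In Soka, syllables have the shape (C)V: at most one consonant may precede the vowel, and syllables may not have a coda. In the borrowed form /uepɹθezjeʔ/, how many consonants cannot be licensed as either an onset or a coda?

Under (C)V, the unsyllabifiable consonants are /p/, /ɹ/, /z/, /ʔ/ (no codas are permitted; onsets are limited to one consonant).

4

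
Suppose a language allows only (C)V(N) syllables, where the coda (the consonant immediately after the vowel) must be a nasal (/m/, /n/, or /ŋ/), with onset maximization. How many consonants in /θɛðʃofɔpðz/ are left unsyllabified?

4

Under (C)V(N), the unsyllabifiable consonants are /ð/, /p/, /ð/, /z/ (only a nasal (/m/, /n/, or /ŋ/) is licensed in coda position; onsets are limited to one consonant).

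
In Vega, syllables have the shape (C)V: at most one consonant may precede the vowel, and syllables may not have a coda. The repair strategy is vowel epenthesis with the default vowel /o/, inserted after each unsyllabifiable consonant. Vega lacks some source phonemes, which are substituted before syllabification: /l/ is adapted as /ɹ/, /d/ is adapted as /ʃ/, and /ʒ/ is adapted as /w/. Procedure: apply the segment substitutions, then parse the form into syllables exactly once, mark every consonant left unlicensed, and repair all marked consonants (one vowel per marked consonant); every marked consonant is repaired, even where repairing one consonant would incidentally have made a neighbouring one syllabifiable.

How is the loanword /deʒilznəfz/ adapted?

Substitution: /d/ → /ʃ/, /ʒ/ → /w/, /l/ → /ɹ/, giving /ʃewiɹznəfz/.
Under (C)V, the unsyllabifiable consonants are /ɹ/, /z/, /f/, /z/ (no codas are permitted; onsets are limited to one consonant).
Epenthesis after each stranded consonant: /ɹ/ → /ɹo/, /z/ → /zo/, /f/ → /fo/, /z/ → /zo/.

ʃewiɹozonəfozo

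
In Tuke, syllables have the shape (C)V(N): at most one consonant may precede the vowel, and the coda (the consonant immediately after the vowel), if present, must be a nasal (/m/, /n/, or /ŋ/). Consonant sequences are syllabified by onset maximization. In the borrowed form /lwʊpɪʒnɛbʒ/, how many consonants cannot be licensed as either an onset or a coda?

The consonants /l/, /ʒ/, /b/, /ʒ/ cannot be parsed into a legal (C)V(N) syllable (only a nasal (/m/, /n/, or /ŋ/) is licensed in coda position; onsets are limited to one consonant).

4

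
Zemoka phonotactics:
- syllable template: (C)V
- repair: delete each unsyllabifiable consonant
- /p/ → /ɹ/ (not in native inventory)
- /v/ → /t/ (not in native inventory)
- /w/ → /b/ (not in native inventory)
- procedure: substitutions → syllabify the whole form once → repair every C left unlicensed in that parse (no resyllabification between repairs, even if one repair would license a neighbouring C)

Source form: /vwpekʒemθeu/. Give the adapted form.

ɹeʒeθeu

Substitution: /v/ → /t/, /w/ → /b/, /p/ → /ɹ/, giving /tbɹekʒemθeu/.
The consonants /t/, /b/, /k/, /m/ cannot be parsed into a legal (C)V syllable (no codas are permitted; onsets are limited to one consonant).
Deleting the stranded consonants removes /t/, /b/, /k/, /m/.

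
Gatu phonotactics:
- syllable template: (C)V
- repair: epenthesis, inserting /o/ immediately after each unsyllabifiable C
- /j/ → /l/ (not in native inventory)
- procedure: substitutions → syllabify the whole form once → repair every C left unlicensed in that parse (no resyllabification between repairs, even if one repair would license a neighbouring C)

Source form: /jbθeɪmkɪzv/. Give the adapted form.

Substitution: /j/ → /l/, giving /lbθeɪmkɪzv/.
Syllabifying with onset maximization leaves /l/, /b/, /m/, /z/, /v/ stranded (no codas are permitted; onsets are limited to one consonant).
Epenthesis after each stranded consonant: /l/ → /lo/, /b/ → /bo/, /m/ → /mo/, /z/ → /zo/, /v/ → /vo/.

loboθeɪmokɪzovo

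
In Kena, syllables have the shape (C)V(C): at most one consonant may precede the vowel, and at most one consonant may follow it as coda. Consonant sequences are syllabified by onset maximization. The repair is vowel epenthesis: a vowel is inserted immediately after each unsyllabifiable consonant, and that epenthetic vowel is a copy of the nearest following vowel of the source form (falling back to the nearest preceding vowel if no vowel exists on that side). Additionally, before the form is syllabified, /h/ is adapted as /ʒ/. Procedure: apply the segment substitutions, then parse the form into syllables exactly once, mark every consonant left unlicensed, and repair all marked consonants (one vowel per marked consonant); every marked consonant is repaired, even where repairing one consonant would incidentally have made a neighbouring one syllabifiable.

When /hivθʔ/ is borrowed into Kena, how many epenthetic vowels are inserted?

After substitution the input is /ʒivθʔ/.
The unsyllabifiable consonants are /θ/, /ʔ/; each receives one epenthetic vowel.

2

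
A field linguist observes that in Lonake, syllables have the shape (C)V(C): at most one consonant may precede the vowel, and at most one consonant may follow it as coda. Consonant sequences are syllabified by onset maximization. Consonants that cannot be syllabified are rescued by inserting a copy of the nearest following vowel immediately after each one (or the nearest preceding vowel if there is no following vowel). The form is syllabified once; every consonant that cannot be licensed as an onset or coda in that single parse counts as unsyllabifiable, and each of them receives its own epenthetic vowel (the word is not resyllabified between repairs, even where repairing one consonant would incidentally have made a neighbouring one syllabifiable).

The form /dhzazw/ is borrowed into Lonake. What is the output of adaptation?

dahazazwa

Under (C)V(C), the unsyllabifiable consonants are /d/, /h/, /w/ (at most one coda consonant is licensed; onsets are limited to one consonant).
Inserting the epenthetic vowel yields /d/ → /da/, /h/ → /ha/, /w/ → /wa/.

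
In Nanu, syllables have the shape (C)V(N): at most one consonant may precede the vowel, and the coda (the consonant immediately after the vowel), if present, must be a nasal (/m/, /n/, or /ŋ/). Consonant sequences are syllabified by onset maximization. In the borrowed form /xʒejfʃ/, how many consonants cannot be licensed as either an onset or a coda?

4

Under (C)V(N), the unsyllabifiable consonants are /x/, /j/, /f/, /ʃ/ (only a nasal (/m/, /n/, or /ŋ/) is licensed in coda position; onsets are limited to one consonant).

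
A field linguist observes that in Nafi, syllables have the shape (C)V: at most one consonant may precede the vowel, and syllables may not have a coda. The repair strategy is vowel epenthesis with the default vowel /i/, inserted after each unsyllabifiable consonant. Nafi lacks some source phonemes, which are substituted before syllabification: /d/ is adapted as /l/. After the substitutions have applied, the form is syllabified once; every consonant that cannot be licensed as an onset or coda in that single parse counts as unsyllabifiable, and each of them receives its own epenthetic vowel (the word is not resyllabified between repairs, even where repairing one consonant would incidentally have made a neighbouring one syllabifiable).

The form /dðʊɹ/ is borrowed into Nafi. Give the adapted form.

liðʊɹi

Substitution: /d/ → /l/, giving /lðʊɹ/.
Under (C)V, the unsyllabifiable consonants are /l/, /ɹ/ (no codas are permitted; onsets are limited to one consonant).
Each unlicensed consonant becomes the onset of a new syllable: /l/ → /li/, /ɹ/ → /ɹi/.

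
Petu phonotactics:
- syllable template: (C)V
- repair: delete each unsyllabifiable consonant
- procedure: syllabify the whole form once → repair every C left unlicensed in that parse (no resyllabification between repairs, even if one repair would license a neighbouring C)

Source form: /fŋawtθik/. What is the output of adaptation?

The consonants /f/, /w/, /t/, /k/ cannot be parsed into a legal (C)V syllable (no codas are permitted; onsets are limited to one consonant).
Deleting the stranded consonants removes /f/, /w/, /t/, /k/.

ŋaθi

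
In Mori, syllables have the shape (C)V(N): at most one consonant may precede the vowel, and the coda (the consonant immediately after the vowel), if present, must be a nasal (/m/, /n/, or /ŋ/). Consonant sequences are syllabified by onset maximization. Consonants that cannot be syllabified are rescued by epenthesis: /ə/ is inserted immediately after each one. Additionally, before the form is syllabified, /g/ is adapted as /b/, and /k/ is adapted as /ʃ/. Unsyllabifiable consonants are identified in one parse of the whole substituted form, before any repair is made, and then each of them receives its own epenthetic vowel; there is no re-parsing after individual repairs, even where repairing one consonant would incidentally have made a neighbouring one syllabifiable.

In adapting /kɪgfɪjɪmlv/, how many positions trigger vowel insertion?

3

After substitution the input is /ʃɪbfɪjɪmlv/.
The unsyllabifiable consonants are /b/, /l/, /v/; each receives one epenthetic vowel.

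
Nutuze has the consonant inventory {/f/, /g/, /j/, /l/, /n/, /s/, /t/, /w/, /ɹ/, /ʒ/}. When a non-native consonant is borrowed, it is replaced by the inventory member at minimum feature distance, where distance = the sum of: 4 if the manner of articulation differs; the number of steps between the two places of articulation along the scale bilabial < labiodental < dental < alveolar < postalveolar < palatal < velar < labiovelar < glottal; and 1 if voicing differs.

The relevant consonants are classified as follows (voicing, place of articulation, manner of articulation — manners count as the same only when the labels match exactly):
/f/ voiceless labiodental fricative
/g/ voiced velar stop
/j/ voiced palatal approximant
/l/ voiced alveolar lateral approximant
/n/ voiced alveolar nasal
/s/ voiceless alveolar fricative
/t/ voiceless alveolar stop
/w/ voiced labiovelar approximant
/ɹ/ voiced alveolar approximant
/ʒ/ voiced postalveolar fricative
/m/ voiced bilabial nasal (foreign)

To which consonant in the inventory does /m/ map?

n

/n/ is closest: same manner (nasal), place distance 3 (bilabial→alveolar), same voicing; total 3. Next closest is /f/ at distance 6.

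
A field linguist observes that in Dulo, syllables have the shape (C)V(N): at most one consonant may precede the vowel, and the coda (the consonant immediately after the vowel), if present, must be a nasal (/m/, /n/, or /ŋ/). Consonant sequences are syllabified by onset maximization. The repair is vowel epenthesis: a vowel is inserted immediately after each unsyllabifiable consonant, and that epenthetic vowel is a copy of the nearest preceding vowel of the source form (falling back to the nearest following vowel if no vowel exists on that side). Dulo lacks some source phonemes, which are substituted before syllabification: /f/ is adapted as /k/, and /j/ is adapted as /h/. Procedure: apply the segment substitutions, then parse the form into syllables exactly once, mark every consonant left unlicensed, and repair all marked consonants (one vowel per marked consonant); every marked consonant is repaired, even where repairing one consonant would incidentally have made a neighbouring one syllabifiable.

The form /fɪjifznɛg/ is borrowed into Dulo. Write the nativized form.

kɪhikizinɛgɛ

Substitution: /f/ → /k/, /j/ → /h/, giving /kɪhikznɛg/.
Syllabifying with onset maximization leaves /k/, /z/, /g/ stranded (only a nasal (/m/, /n/, or /ŋ/) is licensed in coda position; onsets are limited to one consonant).
Inserting the epenthetic vowel yields /k/ → /ki/, /z/ → /zi/, /g/ → /gɛ/.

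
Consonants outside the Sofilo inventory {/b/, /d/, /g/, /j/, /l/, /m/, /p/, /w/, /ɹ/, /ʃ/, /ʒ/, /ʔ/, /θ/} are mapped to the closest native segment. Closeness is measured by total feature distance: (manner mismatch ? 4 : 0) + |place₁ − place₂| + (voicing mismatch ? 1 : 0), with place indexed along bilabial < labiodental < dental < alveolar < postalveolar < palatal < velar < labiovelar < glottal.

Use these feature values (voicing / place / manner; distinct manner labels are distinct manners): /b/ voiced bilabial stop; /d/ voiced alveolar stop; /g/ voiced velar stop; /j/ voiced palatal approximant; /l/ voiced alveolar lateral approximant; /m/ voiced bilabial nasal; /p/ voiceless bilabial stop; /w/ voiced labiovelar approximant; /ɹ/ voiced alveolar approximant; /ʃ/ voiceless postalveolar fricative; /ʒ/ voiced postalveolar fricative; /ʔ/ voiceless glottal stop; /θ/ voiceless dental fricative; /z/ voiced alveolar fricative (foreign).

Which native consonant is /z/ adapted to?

/ʒ/ is closest: same manner (fricative), place distance 1 (alveolar→postalveolar), same voicing; total 1. Next closest is /ʃ/ at distance 2.

ʒ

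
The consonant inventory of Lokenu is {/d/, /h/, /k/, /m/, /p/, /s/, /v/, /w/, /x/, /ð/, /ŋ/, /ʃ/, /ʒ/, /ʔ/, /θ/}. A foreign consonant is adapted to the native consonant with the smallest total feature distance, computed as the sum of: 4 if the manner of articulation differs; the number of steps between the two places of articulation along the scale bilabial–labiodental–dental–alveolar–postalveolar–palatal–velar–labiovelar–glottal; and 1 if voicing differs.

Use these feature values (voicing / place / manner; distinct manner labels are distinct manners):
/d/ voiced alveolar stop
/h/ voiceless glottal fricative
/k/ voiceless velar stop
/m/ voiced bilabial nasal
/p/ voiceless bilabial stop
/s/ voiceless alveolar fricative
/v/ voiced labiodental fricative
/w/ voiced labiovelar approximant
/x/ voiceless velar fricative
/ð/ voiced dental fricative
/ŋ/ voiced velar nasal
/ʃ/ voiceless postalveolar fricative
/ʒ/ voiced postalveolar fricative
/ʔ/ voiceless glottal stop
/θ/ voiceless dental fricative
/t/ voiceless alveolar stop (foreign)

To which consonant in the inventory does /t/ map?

/d/ is closest: same manner (stop), place distance 0 (alveolar→alveolar), voicing differs (+1); total 1. Next closest is /k/ at distance 3.

d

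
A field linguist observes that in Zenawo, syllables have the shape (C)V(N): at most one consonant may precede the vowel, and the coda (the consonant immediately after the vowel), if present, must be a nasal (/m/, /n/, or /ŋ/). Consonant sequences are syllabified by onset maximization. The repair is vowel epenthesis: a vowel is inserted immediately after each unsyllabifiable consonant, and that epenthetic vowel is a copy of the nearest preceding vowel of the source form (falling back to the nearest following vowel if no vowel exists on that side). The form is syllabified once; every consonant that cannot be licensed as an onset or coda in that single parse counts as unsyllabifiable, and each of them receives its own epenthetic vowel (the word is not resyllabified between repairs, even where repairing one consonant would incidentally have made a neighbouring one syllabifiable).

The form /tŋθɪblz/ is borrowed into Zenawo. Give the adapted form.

tɪŋɪθɪbɪlɪzɪ

Under (C)V(N), the unsyllabifiable consonants are /t/, /ŋ/, /b/, /l/, /z/ (only a nasal (/m/, /n/, or /ŋ/) is licensed in coda position; onsets are limited to one consonant).
Inserting the epenthetic vowel yields /t/ → /tɪ/, /ŋ/ → /ŋɪ/, /b/ → /bɪ/, /l/ → /lɪ/, /z/ → /zɪ/.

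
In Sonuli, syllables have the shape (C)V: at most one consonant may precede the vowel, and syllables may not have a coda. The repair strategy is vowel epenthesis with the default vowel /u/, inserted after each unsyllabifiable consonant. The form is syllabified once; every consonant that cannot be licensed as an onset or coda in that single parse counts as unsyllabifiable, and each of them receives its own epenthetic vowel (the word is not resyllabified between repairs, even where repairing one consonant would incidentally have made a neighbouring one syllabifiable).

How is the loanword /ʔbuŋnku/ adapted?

ʔubuŋunuku

The consonants /ʔ/, /ŋ/, /n/ cannot be parsed into a legal (C)V syllable (no codas are permitted; onsets are limited to one consonant).
Epenthesis after each stranded consonant: /ʔ/ → /ʔu/, /ŋ/ → /ŋu/, /n/ → /nu/.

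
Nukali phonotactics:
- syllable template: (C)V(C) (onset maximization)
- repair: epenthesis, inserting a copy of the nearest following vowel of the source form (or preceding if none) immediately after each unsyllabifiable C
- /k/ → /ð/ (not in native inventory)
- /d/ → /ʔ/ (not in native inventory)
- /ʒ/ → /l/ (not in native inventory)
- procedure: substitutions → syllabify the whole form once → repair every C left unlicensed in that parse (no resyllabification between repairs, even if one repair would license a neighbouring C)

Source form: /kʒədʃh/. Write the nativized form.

ðələʔʃəhə

Substitution: /k/ → /ð/, /ʒ/ → /l/, /d/ → /ʔ/, giving /ðləʔʃh/.
Syllabifying with onset maximization leaves /ð/, /ʃ/, /h/ stranded (at most one coda consonant is licensed; onsets are limited to one consonant).
Epenthesis after each stranded consonant: /ð/ → /ðə/, /ʃ/ → /ʃə/, /h/ → /hə/.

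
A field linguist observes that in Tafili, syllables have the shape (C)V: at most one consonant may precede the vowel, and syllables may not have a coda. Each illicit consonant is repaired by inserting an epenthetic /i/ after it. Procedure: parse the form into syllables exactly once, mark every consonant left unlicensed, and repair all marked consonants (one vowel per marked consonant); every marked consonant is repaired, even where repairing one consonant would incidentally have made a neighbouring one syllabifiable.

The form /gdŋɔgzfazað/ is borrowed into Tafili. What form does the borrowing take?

Syllabifying with onset maximization leaves /g/, /d/, /g/, /z/, /ð/ stranded (no codas are permitted; onsets are limited to one consonant).
Inserting the epenthetic vowel yields /g/ → /gi/, /d/ → /di/, /g/ → /gi/, /z/ → /zi/, /ð/ → /ði/.

gidiŋɔgizifazaði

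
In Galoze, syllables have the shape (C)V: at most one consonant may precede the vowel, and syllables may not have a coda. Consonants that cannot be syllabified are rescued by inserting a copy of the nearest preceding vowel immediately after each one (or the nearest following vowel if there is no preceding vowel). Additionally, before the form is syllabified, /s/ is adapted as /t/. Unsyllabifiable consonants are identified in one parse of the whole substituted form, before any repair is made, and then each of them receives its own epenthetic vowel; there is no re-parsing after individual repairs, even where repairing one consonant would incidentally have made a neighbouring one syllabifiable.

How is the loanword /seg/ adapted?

tege

Substitution: /s/ → /t/, giving /teg/.
Syllabifying with onset maximization leaves /g/ stranded (no codas are permitted; onsets are limited to one consonant).
Inserting the epenthetic vowel yields /g/ → /ge/.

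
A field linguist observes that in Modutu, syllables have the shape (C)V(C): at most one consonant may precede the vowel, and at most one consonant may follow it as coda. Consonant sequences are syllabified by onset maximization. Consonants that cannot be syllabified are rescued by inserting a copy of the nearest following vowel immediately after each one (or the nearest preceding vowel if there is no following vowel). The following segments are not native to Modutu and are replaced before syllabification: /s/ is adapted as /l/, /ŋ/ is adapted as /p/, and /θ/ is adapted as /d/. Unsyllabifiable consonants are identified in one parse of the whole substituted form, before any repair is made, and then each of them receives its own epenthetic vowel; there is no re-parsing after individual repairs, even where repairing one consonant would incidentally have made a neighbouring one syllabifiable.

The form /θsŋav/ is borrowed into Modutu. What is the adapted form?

Substitution: /θ/ → /d/, /s/ → /l/, /ŋ/ → /p/, giving /dlpav/.
Syllabifying with onset maximization leaves /d/, /l/ stranded (at most one coda consonant is licensed; onsets are limited to one consonant).
Each unlicensed consonant becomes the onset of a new syllable: /d/ → /da/, /l/ → /la/.

dalapav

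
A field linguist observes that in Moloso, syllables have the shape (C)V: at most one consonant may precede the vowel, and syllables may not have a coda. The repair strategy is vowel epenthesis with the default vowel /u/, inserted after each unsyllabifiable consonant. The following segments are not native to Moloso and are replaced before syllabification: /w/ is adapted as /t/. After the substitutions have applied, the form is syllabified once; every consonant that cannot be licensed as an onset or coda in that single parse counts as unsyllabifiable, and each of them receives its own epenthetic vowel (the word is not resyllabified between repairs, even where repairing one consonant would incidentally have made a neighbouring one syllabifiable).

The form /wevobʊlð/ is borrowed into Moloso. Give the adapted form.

tevobʊluðu

Substitution: /w/ → /t/, giving /tevobʊlð/.
Syllabifying with onset maximization leaves /l/, /ð/ stranded (no codas are permitted; onsets are limited to one consonant).
Inserting the epenthetic vowel yields /l/ → /lu/, /ð/ → /ðu/.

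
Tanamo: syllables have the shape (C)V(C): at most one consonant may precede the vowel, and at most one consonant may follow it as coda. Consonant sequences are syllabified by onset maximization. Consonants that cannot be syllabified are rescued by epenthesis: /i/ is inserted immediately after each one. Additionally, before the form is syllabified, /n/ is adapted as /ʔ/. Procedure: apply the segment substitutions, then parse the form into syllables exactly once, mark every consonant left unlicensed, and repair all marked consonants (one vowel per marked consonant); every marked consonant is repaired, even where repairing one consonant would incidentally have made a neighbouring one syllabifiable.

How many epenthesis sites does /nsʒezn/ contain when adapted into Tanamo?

3

After substitution the input is /ʔsʒezʔ/.
The unsyllabifiable consonants are /ʔ/, /s/, /ʔ/; each receives one epenthetic vowel.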